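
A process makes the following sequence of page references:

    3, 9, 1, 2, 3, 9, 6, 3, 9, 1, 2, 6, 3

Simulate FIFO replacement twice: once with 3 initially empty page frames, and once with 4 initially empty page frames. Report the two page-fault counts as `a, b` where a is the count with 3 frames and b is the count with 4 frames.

3 frames: F F F F F F F . . F F . F → 10 faults.
4 frames: F F F F . . F F F F F F F → 11 faults.
11 > 10: adding a frame increased faults — Belady's anomaly.

10, 11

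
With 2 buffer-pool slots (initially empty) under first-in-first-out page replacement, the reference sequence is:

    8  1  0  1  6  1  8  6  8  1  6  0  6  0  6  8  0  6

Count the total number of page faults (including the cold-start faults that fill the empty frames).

13

8 → miss, frames (8)
1 → miss, frames (8 1)
0 → miss, evict 8, frames (1 0)
1 → hit
6 → miss, evict 1, frames (0 6)
1 → miss, evict 0, frames (6 1)
8 → miss, evict 6, frames (1 8)
6 → miss, evict 1, frames (8 6)
8 → hit
1 → miss, evict 8, frames (6 1)
6 → hit
0 → miss, evict 6, frames (1 0)
6 → miss, evict 1, frames (0 6)
0 → hit
6 → hit
8 → miss, evict 0, frames (6 8)
0 → miss, evict 6, frames (8 0)
6 → miss, evict 8, frames (0 6)
Page faults: 13.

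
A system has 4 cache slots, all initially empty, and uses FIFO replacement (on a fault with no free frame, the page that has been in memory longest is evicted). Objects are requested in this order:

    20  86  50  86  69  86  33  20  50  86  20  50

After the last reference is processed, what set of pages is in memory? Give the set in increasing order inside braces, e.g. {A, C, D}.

{20, 33, 50, 86}

20 -> fault, frames {20}
86 -> fault, frames {20,86}
50 -> fault, frames {20,86,50}
86 -> hit
69 -> fault, frames {20,86,50,69}
86 -> hit
33 -> fault, evict 20, frames {86,50,69,33}
20 -> fault, evict 86, frames {50,69,33,20}
50 -> hit
86 -> fault, evict 50, frames {69,33,20,86}
20 -> hit
50 -> fault, evict 69, frames {33,20,86,50}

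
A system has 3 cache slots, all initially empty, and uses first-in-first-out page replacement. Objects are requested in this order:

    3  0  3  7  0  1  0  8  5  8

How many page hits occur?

3 -> fault, frames [3]
0 -> fault, frames [3, 0]
3 -> hit
7 -> fault, frames [3, 0, 7]
0 -> hit
1 -> fault, evict 3, frames [0, 7, 1]
0 -> hit
8 -> fault, evict 0, frames [7, 1, 8]
5 -> fault, evict 7, frames [1, 8, 5]
8 -> hit
Hits: 4.

4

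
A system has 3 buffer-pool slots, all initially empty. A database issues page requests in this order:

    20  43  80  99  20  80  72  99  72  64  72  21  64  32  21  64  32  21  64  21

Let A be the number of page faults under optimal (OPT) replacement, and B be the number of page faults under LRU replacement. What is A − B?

Under OPT: F F F F . . F . . F . F . F . . . . . . → 8 faults.
Under LRU: F F F F F . F F . F . F . F . . . . . . → 10 faults.
A − B = 8 − 10 = -2.

-2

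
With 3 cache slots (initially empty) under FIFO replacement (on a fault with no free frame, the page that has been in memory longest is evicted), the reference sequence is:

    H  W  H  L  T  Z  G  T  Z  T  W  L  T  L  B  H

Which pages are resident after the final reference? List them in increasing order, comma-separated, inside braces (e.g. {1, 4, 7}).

{B, H, T}

H → miss, frames (H)
W → miss, frames (H W)
H → hit
L → miss, frames (H W L)
T → miss, evict H, frames (W L T)
Z → miss, evict W, frames (L T Z)
G → miss, evict L, frames (T Z G)
T → hit
Z → hit
T → hit
W → miss, evict T, frames (Z G W)
L → miss, evict Z, frames (G W L)
T → miss, evict G, frames (W L T)
L → hit
B → miss, evict W, frames (L T B)
H → miss, evict L, frames (T B H)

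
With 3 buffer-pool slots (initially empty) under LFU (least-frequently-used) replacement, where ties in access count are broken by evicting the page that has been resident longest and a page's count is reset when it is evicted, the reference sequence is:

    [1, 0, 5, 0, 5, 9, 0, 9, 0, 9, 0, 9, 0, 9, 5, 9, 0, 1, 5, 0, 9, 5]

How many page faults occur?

6

1: fault, frames (1)
0: fault, frames (1 0)
5: fault, frames (1 0 5)
0: hit
5: hit
9: fault, evict 1, frames (0 5 9)
0: hit
9: hit
0: hit
9: hit
0: hit
9: hit
0: hit
9: hit
5: hit
9: hit
0: hit
1: fault, evict 5, frames (0 9 1)
5: fault, evict 1, frames (0 9 5)
0: hit
9: hit
5: hit
Page faults: 6.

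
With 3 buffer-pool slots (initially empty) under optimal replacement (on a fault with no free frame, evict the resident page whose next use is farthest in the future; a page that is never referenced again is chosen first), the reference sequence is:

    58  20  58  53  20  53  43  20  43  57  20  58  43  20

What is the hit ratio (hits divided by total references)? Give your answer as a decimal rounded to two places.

0.57

58: miss, frames (58)
20: miss, frames (58 20)
58: hit
53: miss, frames (58 20 53)
20: hit
53: hit
43: miss, evict 53, frames (58 20 43)
20: hit
43: hit
57: miss, evict 43, frames (58 20 57)
20: hit
58: hit
43: miss, evict 57, frames (58 20 43)
20: hit
Hits: 8 of 14 references → 8/14 = 0.5714.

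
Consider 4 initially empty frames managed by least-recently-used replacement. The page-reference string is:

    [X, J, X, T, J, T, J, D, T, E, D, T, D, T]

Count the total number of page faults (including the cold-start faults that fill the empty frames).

5

X → fault, frames {X}
J → fault, frames {X,J}
X → hit
T → fault, frames {J,X,T}
J → hit
T → hit
J → hit
D → fault, frames {X,T,J,D}
T → hit
E → fault, evict X, frames {J,D,T,E}
D → hit
T → hit
D → hit
T → hit
Page faults: 5.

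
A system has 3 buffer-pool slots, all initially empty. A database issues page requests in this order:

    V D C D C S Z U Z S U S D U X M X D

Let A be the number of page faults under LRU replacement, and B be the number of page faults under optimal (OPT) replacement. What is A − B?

Under LRU: F F F . . F F F . . . . F . F F . F → 10 faults.
Under OPT: F F F . . F F F . . . . F . F F . . → 9 faults.
A − B = 10 − 9 = 1.

1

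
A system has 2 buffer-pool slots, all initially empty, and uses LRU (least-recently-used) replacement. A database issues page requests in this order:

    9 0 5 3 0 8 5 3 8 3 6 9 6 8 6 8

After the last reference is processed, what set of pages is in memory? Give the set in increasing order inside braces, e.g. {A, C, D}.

9: fault, frames [9]
0: fault, frames [9, 0]
5: fault, evict 9, frames [0, 5]
3: fault, evict 0, frames [5, 3]
0: fault, evict 5, frames [3, 0]
8: fault, evict 3, frames [0, 8]
5: fault, evict 0, frames [8, 5]
3: fault, evict 8, frames [5, 3]
8: fault, evict 5, frames [3, 8]
3: hit
6: fault, evict 8, frames [3, 6]
9: fault, evict 3, frames [6, 9]
6: hit
8: fault, evict 9, frames [6, 8]
6: hit
8: hit

{6, 8}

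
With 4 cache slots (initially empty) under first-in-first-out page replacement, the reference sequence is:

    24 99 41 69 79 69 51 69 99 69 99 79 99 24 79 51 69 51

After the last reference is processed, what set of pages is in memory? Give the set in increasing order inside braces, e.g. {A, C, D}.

{24, 51, 69, 99}

24 → miss, frames [24]
99 → miss, frames [24, 99]
41 → miss, frames [24, 99, 41]
69 → miss, frames [24, 99, 41, 69]
79 → miss, evict 24, frames [99, 41, 69, 79]
69 → hit
51 → miss, evict 99, frames [41, 69, 79, 51]
69 → hit
99 → miss, evict 41, frames [69, 79, 51, 99]
69 → hit
99 → hit
79 → hit
99 → hit
24 → miss, evict 69, frames [79, 51, 99, 24]
79 → hit
51 → hit
69 → miss, evict 79, frames [51, 99, 24, 69]
51 → hit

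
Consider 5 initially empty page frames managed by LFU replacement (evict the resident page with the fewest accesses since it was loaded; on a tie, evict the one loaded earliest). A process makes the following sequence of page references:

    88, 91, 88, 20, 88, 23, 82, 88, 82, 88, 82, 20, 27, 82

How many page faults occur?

6

88 → miss, frames (88)
91 → miss, frames (88 91)
88 → hit
20 → miss, frames (88 91 20)
88 → hit
23 → miss, frames (88 91 20 23)
82 → miss, frames (88 91 20 23 82)
88 → hit
82 → hit
88 → hit
82 → hit
20 → hit
27 → miss, evict 91, frames (88 20 23 82 27)
82 → hit
Page faults: 6.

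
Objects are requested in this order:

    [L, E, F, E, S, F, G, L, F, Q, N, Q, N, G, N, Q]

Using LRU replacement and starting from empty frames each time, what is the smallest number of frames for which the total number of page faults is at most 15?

f=1: 16 faults
f=2: 12 faults
f=3: 9 faults
f=4: 9 faults
f=5: 7 faults
f=6: 7 faults
f=7: 7 faults
Smallest f with faults ≤ 15 is 2.

2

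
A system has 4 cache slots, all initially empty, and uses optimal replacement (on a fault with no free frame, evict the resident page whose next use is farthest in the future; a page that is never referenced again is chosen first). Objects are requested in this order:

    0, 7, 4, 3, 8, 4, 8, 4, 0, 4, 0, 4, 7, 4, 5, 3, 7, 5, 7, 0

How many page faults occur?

0 -> fault, frames (0)
7 -> fault, frames (0 7)
4 -> fault, frames (0 7 4)
3 -> fault, frames (0 7 4 3)
8 -> fault, evict 3, frames (0 7 4 8)
4 -> hit
8 -> hit
4 -> hit
0 -> hit
4 -> hit
0 -> hit
4 -> hit
7 -> hit
4 -> hit
5 -> fault, evict 8, frames (0 7 4 5)
3 -> fault, evict 4, frames (0 7 5 3)
7 -> hit
5 -> hit
7 -> hit
0 -> hit
Page faults: 7.

7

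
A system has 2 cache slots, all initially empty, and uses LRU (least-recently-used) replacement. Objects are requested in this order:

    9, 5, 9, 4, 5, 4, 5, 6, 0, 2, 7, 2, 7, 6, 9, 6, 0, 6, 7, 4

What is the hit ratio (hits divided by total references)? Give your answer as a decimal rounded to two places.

9 → fault, frames (9)
5 → fault, frames (9 5)
9 → hit
4 → fault, evict 5, frames (9 4)
5 → fault, evict 9, frames (4 5)
4 → hit
5 → hit
6 → fault, evict 4, frames (5 6)
0 → fault, evict 5, frames (6 0)
2 → fault, evict 6, frames (0 2)
7 → fault, evict 0, frames (2 7)
2 → hit
7 → hit
6 → fault, evict 2, frames (7 6)
9 → fault, evict 7, frames (6 9)
6 → hit
0 → fault, evict 9, frames (6 0)
6 → hit
7 → fault, evict 0, frames (6 7)
4 → fault, evict 6, frames (7 4)
Hits: 7 of 20 references → 7/20 = 0.3500.

0.35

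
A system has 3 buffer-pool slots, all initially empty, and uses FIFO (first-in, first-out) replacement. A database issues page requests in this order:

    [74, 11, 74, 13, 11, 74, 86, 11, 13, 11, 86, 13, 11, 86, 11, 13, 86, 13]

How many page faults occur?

4

74 → fault, frames (74)
11 → fault, frames (74 11)
74 → hit
13 → fault, frames (74 11 13)
11 → hit
74 → hit
86 → fault, evict 74, frames (11 13 86)
11 → hit
13 → hit
11 → hit
86 → hit
13 → hit
11 → hit
86 → hit
11 → hit
13 → hit
86 → hit
13 → hit
Page faults: 4.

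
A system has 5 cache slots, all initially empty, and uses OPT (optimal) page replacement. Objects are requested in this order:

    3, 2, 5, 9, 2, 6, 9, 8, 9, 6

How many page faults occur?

6

3 → miss, frames [3]
2 → miss, frames [3, 2]
5 → miss, frames [3, 2, 5]
9 → miss, frames [3, 2, 5, 9]
2 → hit
6 → miss, frames [3, 2, 5, 9, 6]
9 → hit
8 → miss, evict 5, frames [3, 2, 9, 6, 8]
9 → hit
6 → hit
Page faults: 6.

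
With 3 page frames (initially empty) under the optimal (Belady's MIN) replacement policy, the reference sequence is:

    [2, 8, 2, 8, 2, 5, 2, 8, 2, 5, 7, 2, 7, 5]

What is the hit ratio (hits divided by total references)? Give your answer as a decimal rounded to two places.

0.71

2 -> miss, frames (2)
8 -> miss, frames (2 8)
2 -> hit
8 -> hit
2 -> hit
5 -> miss, frames (2 8 5)
2 -> hit
8 -> hit
2 -> hit
5 -> hit
7 -> miss, evict 8, frames (2 5 7)
2 -> hit
7 -> hit
5 -> hit
Hits: 10 of 14 references → 10/14 = 0.7143.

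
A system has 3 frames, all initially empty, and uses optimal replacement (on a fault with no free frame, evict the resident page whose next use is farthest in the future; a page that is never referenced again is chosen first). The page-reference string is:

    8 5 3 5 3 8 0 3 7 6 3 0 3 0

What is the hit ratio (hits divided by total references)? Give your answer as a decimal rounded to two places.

8 -> miss, frames {8}
5 -> miss, frames {8,5}
3 -> miss, frames {8,5,3}
5 -> hit
3 -> hit
8 -> hit
0 -> miss, evict 5, frames {8,3,0}
3 -> hit
7 -> miss, evict 8, frames {3,0,7}
6 -> miss, evict 7, frames {3,0,6}
3 -> hit
0 -> hit
3 -> hit
0 -> hit
Hits: 8 of 14 references → 8/14 = 0.5714.

0.57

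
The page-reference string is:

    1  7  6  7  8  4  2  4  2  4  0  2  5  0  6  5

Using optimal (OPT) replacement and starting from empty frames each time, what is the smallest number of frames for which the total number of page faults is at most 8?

3

f=1: 16 faults
f=2: 9 faults
f=3: 8 faults
f=4: 8 faults
f=5: 8 faults
f=6: 8 faults
f=7: 8 faults
f=8: 8 faults
Smallest f with faults ≤ 8 is 3.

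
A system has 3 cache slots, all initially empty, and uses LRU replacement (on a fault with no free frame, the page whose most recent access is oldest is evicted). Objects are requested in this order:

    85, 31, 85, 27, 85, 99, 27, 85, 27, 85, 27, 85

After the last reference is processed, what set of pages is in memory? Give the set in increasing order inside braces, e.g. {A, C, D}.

85: fault, frames {85}
31: fault, frames {85,31}
85: hit
27: fault, frames {31,85,27}
85: hit
99: fault, evict 31, frames {27,85,99}
27: hit
85: hit
27: hit
85: hit
27: hit
85: hit

{27, 85, 99}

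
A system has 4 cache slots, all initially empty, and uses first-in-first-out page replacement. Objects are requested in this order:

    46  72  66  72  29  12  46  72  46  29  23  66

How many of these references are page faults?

9

46 → fault, frames (46)
72 → fault, frames (46 72)
66 → fault, frames (46 72 66)
72 → hit
29 → fault, frames (46 72 66 29)
12 → fault, evict 46, frames (72 66 29 12)
46 → fault, evict 72, frames (66 29 12 46)
72 → fault, evict 66, frames (29 12 46 72)
46 → hit
29 → hit
23 → fault, evict 29, frames (12 46 72 23)
66 → fault, evict 12, frames (46 72 23 66)
Page faults: 9.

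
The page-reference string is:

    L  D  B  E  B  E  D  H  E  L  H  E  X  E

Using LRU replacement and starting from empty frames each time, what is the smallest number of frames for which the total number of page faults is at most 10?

3

f=1: 14 faults
f=2: 11 faults
f=3: 7 faults
f=4: 7 faults
f=5: 6 faults
f=6: 6 faults
Smallest f with faults ≤ 10 is 3.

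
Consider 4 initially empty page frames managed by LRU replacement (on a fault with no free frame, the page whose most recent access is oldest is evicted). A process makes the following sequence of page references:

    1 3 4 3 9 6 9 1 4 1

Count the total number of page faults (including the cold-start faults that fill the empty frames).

7

1 -> miss, frames [1]
3 -> miss, frames [1, 3]
4 -> miss, frames [1, 3, 4]
3 -> hit
9 -> miss, frames [1, 4, 3, 9]
6 -> miss, evict 1, frames [4, 3, 9, 6]
9 -> hit
1 -> miss, evict 4, frames [3, 6, 9, 1]
4 -> miss, evict 3, frames [6, 9, 1, 4]
1 -> hit
Page faults: 7.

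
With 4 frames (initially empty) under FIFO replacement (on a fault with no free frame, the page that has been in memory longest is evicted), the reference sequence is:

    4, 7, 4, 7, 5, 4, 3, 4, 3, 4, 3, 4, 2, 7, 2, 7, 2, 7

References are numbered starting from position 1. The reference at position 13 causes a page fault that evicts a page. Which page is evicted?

4

pos 1: 4 → fault, frames {4}
pos 2: 7 → fault, frames {4,7}
pos 3: 4 → hit
pos 4: 7 → hit
pos 5: 5 → fault, frames {4,7,5}
pos 6: 4 → hit
pos 7: 3 → fault, frames {4,7,5,3}
pos 8: 4 → hit
pos 9: 3 → hit
pos 10: 4 → hit
pos 11: 3 → hit
pos 12: 4 → hit
pos 13: 2 → fault, evict 4, frames {7,5,3,2}
At position 13, page 4 is evicted.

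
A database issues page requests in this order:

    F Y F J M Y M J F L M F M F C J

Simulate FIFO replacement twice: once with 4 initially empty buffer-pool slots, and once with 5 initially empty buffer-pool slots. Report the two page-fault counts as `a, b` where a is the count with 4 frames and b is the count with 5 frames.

4 frames: F F . F F . . . . F . F . . F F → 8 faults.
5 frames: F F . F F . . . . F . . . . F . → 6 faults.
6 < 8: adding a frame reduced faults, as is typical.

8, 6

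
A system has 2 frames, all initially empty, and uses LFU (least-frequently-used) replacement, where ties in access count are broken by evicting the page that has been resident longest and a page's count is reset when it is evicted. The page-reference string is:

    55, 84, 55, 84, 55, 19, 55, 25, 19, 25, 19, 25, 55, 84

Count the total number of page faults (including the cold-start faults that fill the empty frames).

55: fault, frames (55)
84: fault, frames (55 84)
55: hit
84: hit
55: hit
19: fault, evict 84, frames (55 19)
55: hit
25: fault, evict 19, frames (55 25)
19: fault, evict 25, frames (55 19)
25: fault, evict 19, frames (55 25)
19: fault, evict 25, frames (55 19)
25: fault, evict 19, frames (55 25)
55: hit
84: fault, evict 25, frames (55 84)
Page faults: 9.

9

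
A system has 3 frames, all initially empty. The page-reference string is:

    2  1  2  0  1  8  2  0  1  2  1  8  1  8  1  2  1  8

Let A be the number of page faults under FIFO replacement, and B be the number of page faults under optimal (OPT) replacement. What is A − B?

1

Under FIFO: F F . F . F F . F . . . . . . . . . → 6 faults.
Under OPT: F F . F . F . . F . . . . . . . . . → 5 faults.
A − B = 6 − 5 = 1.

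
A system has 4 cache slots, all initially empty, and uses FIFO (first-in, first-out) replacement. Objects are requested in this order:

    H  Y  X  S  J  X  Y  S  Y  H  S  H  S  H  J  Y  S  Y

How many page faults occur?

7

H -> miss, frames {H}
Y -> miss, frames {H,Y}
X -> miss, frames {H,Y,X}
S -> miss, frames {H,Y,X,S}
J -> miss, evict H, frames {Y,X,S,J}
X -> hit
Y -> hit
S -> hit
Y -> hit
H -> miss, evict Y, frames {X,S,J,H}
S -> hit
H -> hit
S -> hit
H -> hit
J -> hit
Y -> miss, evict X, frames {S,J,H,Y}
S -> hit
Y -> hit
Page faults: 7.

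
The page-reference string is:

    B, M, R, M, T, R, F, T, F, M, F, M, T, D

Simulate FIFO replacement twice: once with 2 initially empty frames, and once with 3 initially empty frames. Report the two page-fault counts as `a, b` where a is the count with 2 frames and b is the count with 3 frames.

8, 7

2 frames: F F F . F . F . . F . . F F → 8 faults.
3 frames: F F F . F . F . . F . . . F → 7 faults.
7 < 8: adding a frame reduced faults, as is typical.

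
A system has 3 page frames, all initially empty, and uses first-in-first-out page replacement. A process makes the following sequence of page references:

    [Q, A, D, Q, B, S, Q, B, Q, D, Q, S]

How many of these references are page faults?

Q -> fault, frames (Q)
A -> fault, frames (Q A)
D -> fault, frames (Q A D)
Q -> hit
B -> fault, evict Q, frames (A D B)
S -> fault, evict A, frames (D B S)
Q -> fault, evict D, frames (B S Q)
B -> hit
Q -> hit
D -> fault, evict B, frames (S Q D)
Q -> hit
S -> hit
Page faults: 7.

7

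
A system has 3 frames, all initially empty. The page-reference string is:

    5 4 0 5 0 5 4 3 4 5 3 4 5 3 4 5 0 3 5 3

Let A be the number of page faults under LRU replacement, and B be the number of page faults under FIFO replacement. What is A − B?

Under LRU: F F F . . . . F . . . . . . . . F F . . → 6 faults.
Under FIFO: F F F . . . . F . F . F . . . . F F F . → 9 faults.
A − B = 6 − 9 = -3.

-3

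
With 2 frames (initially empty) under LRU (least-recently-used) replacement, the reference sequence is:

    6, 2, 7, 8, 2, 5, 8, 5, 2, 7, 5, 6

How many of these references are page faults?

11

6 -> fault, frames {6}
2 -> fault, frames {6,2}
7 -> fault, evict 6, frames {2,7}
8 -> fault, evict 2, frames {7,8}
2 -> fault, evict 7, frames {8,2}
5 -> fault, evict 8, frames {2,5}
8 -> fault, evict 2, frames {5,8}
5 -> hit
2 -> fault, evict 8, frames {5,2}
7 -> fault, evict 5, frames {2,7}
5 -> fault, evict 2, frames {7,5}
6 -> fault, evict 7, frames {5,6}
Page faults: 11.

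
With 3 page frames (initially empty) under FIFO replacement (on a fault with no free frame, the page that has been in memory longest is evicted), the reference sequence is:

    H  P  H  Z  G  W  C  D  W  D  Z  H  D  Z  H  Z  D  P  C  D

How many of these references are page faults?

12

H -> miss, frames [H]
P -> miss, frames [H, P]
H -> hit
Z -> miss, frames [H, P, Z]
G -> miss, evict H, frames [P, Z, G]
W -> miss, evict P, frames [Z, G, W]
C -> miss, evict Z, frames [G, W, C]
D -> miss, evict G, frames [W, C, D]
W -> hit
D -> hit
Z -> miss, evict W, frames [C, D, Z]
H -> miss, evict C, frames [D, Z, H]
D -> hit
Z -> hit
H -> hit
Z -> hit
D -> hit
P -> miss, evict D, frames [Z, H, P]
C -> miss, evict Z, frames [H, P, C]
D -> miss, evict H, frames [P, C, D]
Page faults: 12.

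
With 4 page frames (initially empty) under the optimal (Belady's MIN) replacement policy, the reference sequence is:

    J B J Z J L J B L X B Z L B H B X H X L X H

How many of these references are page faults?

J → miss, frames (J)
B → miss, frames (J B)
J → hit
Z → miss, frames (J B Z)
J → hit
L → miss, frames (J B Z L)
J → hit
B → hit
L → hit
X → miss, evict J, frames (B Z L X)
B → hit
Z → hit
L → hit
B → hit
H → miss, evict Z, frames (B L X H)
B → hit
X → hit
H → hit
X → hit
L → hit
X → hit
H → hit
Page faults: 6.

6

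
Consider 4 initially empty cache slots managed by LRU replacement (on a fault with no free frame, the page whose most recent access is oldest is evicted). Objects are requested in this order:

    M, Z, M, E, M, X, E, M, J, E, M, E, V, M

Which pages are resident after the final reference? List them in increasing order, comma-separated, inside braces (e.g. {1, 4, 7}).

M: miss, frames [M]
Z: miss, frames [M, Z]
M: hit
E: miss, frames [Z, M, E]
M: hit
X: miss, frames [Z, E, M, X]
E: hit
M: hit
J: miss, evict Z, frames [X, E, M, J]
E: hit
M: hit
E: hit
V: miss, evict X, frames [J, M, E, V]
M: hit

{E, J, M, V}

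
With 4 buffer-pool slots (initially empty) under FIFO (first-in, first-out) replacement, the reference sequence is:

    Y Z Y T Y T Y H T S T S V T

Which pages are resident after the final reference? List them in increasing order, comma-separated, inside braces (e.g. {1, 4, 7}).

Y -> fault, frames [Y]
Z -> fault, frames [Y, Z]
Y -> hit
T -> fault, frames [Y, Z, T]
Y -> hit
T -> hit
Y -> hit
H -> fault, frames [Y, Z, T, H]
T -> hit
S -> fault, evict Y, frames [Z, T, H, S]
T -> hit
S -> hit
V -> fault, evict Z, frames [T, H, S, V]
T -> hit

{H, S, T, V}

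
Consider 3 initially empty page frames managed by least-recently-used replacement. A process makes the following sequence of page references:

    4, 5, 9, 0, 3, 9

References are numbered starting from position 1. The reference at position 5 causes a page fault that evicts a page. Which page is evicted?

pos 1: 4: miss, frames {4}
pos 2: 5: miss, frames {4,5}
pos 3: 9: miss, frames {4,5,9}
pos 4: 0: miss, evict 4, frames {5,9,0}
pos 5: 3: miss, evict 5, frames {9,0,3}
At position 5, page 5 is evicted.

5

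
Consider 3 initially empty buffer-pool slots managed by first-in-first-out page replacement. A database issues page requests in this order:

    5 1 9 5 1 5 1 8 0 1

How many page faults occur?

5: miss, frames (5)
1: miss, frames (5 1)
9: miss, frames (5 1 9)
5: hit
1: hit
5: hit
1: hit
8: miss, evict 5, frames (1 9 8)
0: miss, evict 1, frames (9 8 0)
1: miss, evict 9, frames (8 0 1)
Page faults: 6.

6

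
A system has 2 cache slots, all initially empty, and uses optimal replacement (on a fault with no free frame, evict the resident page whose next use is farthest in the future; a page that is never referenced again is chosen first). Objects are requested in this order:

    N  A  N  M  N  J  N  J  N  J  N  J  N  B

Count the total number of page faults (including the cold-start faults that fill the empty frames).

N -> fault, frames [N]
A -> fault, frames [N, A]
N -> hit
M -> fault, evict A, frames [N, M]
N -> hit
J -> fault, evict M, frames [N, J]
N -> hit
J -> hit
N -> hit
J -> hit
N -> hit
J -> hit
N -> hit
B -> fault, evict J, frames [N, B]
Page faults: 5.

5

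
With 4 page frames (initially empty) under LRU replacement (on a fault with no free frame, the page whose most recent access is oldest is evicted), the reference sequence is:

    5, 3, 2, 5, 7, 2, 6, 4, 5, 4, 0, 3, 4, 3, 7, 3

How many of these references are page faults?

10

5: fault, frames {5}
3: fault, frames {5,3}
2: fault, frames {5,3,2}
5: hit
7: fault, frames {3,2,5,7}
2: hit
6: fault, evict 3, frames {5,7,2,6}
4: fault, evict 5, frames {7,2,6,4}
5: fault, evict 7, frames {2,6,4,5}
4: hit
0: fault, evict 2, frames {6,5,4,0}
3: fault, evict 6, frames {5,4,0,3}
4: hit
3: hit
7: fault, evict 5, frames {0,4,3,7}
3: hit
Page faults: 10.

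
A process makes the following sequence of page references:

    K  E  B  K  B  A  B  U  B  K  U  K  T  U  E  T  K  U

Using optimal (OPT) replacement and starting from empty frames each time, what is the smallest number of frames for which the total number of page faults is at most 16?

f=1: 18 faults
f=2: 10 faults
f=3: 8 faults
f=4: 6 faults
f=5: 6 faults
f=6: 6 faults
Smallest f with faults ≤ 16 is 2.

2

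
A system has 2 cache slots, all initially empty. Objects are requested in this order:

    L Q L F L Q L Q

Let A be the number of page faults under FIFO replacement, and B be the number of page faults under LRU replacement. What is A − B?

Under FIFO: F F . F F F . . → 5 faults.
Under LRU: F F . F . F . . → 4 faults.
A − B = 5 − 4 = 1.

1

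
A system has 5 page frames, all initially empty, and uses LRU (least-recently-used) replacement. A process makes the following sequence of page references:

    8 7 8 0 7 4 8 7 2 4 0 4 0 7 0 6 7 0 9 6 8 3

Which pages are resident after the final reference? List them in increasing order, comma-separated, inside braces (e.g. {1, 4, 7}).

{0, 3, 6, 8, 9}

8 → fault, frames [8]
7 → fault, frames [8, 7]
8 → hit
0 → fault, frames [7, 8, 0]
7 → hit
4 → fault, frames [8, 0, 7, 4]
8 → hit
7 → hit
2 → fault, frames [0, 4, 8, 7, 2]
4 → hit
0 → hit
4 → hit
0 → hit
7 → hit
0 → hit
6 → fault, evict 8, frames [2, 4, 7, 0, 6]
7 → hit
0 → hit
9 → fault, evict 2, frames [4, 6, 7, 0, 9]
6 → hit
8 → fault, evict 4, frames [7, 0, 9, 6, 8]
3 → fault, evict 7, frames [0, 9, 6, 8, 3]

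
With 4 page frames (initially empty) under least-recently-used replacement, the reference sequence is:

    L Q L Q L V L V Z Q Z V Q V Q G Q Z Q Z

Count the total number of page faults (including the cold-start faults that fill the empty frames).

L → fault, frames (L)
Q → fault, frames (L Q)
L → hit
Q → hit
L → hit
V → fault, frames (Q L V)
L → hit
V → hit
Z → fault, frames (Q L V Z)
Q → hit
Z → hit
V → hit
Q → hit
V → hit
Q → hit
G → fault, evict L, frames (Z V Q G)
Q → hit
Z → hit
Q → hit
Z → hit
Page faults: 5.

5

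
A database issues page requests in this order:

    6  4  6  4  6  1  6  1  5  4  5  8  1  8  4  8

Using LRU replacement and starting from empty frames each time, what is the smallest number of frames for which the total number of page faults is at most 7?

4

f=1: 16 faults
f=2: 8 faults
f=3: 8 faults
f=4: 5 faults
f=5: 5 faults
Smallest f with faults ≤ 7 is 4.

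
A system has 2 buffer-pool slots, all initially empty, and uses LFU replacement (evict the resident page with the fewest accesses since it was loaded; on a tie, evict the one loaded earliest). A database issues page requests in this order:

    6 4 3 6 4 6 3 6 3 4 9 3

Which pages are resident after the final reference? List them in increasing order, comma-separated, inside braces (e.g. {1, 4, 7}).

{3, 6}

6 -> fault, frames (6)
4 -> fault, frames (6 4)
3 -> fault, evict 6, frames (4 3)
6 -> fault, evict 4, frames (3 6)
4 -> fault, evict 3, frames (6 4)
6 -> hit
3 -> fault, evict 4, frames (6 3)
6 -> hit
3 -> hit
4 -> fault, evict 3, frames (6 4)
9 -> fault, evict 4, frames (6 9)
3 -> fault, evict 9, frames (6 3)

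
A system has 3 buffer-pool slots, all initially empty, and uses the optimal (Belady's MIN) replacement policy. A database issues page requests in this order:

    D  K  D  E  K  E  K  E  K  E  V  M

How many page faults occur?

D → miss, frames [D]
K → miss, frames [D, K]
D → hit
E → miss, frames [D, K, E]
K → hit
E → hit
K → hit
E → hit
K → hit
E → hit
V → miss, evict E, frames [D, K, V]
M → miss, evict V, frames [D, K, M]
Page faults: 5.

5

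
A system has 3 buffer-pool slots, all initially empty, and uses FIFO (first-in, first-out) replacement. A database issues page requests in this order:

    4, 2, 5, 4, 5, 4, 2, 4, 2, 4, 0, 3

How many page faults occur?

5

4: miss, frames {4}
2: miss, frames {4,2}
5: miss, frames {4,2,5}
4: hit
5: hit
4: hit
2: hit
4: hit
2: hit
4: hit
0: miss, evict 4, frames {2,5,0}
3: miss, evict 2, frames {5,0,3}
Page faults: 5.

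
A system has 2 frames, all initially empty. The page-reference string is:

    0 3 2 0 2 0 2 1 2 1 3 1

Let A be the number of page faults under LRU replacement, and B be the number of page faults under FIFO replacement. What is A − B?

-2

Under LRU: F F F F . . . F . . F . → 6 faults.
Under FIFO: F F F F . . . F F . F F → 8 faults.
A − B = 6 − 8 = -2.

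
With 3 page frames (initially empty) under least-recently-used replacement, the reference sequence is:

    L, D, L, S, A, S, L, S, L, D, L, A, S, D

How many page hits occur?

L → fault, frames {L}
D → fault, frames {L,D}
L → hit
S → fault, frames {D,L,S}
A → fault, evict D, frames {L,S,A}
S → hit
L → hit
S → hit
L → hit
D → fault, evict A, frames {S,L,D}
L → hit
A → fault, evict S, frames {D,L,A}
S → fault, evict D, frames {L,A,S}
D → fault, evict L, frames {A,S,D}
Hits: 6.

6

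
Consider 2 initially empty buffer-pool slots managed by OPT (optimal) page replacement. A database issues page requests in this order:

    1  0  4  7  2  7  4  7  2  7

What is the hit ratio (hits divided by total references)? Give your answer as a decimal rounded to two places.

0.30

1 -> miss, frames [1]
0 -> miss, frames [1, 0]
4 -> miss, evict 0, frames [1, 4]
7 -> miss, evict 1, frames [4, 7]
2 -> miss, evict 4, frames [7, 2]
7 -> hit
4 -> miss, evict 2, frames [7, 4]
7 -> hit
2 -> miss, evict 4, frames [7, 2]
7 -> hit
Hits: 3 of 10 references → 3/10 = 0.3000.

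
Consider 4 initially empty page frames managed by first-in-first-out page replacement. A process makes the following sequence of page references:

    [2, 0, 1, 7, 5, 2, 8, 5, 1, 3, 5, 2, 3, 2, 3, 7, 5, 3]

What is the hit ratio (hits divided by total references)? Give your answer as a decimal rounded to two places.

0.33

2 → fault, frames {2}
0 → fault, frames {2,0}
1 → fault, frames {2,0,1}
7 → fault, frames {2,0,1,7}
5 → fault, evict 2, frames {0,1,7,5}
2 → fault, evict 0, frames {1,7,5,2}
8 → fault, evict 1, frames {7,5,2,8}
5 → hit
1 → fault, evict 7, frames {5,2,8,1}
3 → fault, evict 5, frames {2,8,1,3}
5 → fault, evict 2, frames {8,1,3,5}
2 → fault, evict 8, frames {1,3,5,2}
3 → hit
2 → hit
3 → hit
7 → fault, evict 1, frames {3,5,2,7}
5 → hit
3 → hit
Hits: 6 of 18 references → 6/18 = 0.3333.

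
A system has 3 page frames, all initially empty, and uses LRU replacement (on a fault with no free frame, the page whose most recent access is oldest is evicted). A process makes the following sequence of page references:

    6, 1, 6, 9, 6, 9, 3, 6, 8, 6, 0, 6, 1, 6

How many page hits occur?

6: fault, frames [6]
1: fault, frames [6, 1]
6: hit
9: fault, frames [1, 6, 9]
6: hit
9: hit
3: fault, evict 1, frames [6, 9, 3]
6: hit
8: fault, evict 9, frames [3, 6, 8]
6: hit
0: fault, evict 3, frames [8, 6, 0]
6: hit
1: fault, evict 8, frames [0, 6, 1]
6: hit
Hits: 7.

7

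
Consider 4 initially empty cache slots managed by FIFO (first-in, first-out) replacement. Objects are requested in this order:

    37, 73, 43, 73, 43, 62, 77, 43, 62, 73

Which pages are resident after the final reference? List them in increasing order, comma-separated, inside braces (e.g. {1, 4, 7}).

37 → miss, frames (37)
73 → miss, frames (37 73)
43 → miss, frames (37 73 43)
73 → hit
43 → hit
62 → miss, frames (37 73 43 62)
77 → miss, evict 37, frames (73 43 62 77)
43 → hit
62 → hit
73 → hit

{43, 62, 73, 77}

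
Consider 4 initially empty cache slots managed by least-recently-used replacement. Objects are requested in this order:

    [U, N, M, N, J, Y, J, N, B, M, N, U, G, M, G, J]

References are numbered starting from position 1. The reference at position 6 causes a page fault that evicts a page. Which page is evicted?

pos 1: U: miss, frames [U]
pos 2: N: miss, frames [U, N]
pos 3: M: miss, frames [U, N, M]
pos 4: N: hit
pos 5: J: miss, frames [U, M, N, J]
pos 6: Y: miss, evict U, frames [M, N, J, Y]
At position 6, page U is evicted.

U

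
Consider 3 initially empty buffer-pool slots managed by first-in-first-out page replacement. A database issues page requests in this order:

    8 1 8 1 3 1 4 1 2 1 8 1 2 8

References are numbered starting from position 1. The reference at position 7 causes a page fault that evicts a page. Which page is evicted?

8

pos 1: 8 -> fault, frames {8}
pos 2: 1 -> fault, frames {8,1}
pos 3: 8 -> hit
pos 4: 1 -> hit
pos 5: 3 -> fault, frames {8,1,3}
pos 6: 1 -> hit
pos 7: 4 -> fault, evict 8, frames {1,3,4}
At position 7, page 8 is evicted.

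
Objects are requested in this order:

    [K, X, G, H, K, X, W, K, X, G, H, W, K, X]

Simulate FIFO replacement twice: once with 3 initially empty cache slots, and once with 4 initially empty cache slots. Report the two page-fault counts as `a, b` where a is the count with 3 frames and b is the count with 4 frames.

3 frames: F F F F F F F . . F F . F F → 11 faults.
4 frames: F F F F . . F F F F F F F F → 12 faults.
12 > 11: adding a frame increased faults — Belady's anomaly.

11, 12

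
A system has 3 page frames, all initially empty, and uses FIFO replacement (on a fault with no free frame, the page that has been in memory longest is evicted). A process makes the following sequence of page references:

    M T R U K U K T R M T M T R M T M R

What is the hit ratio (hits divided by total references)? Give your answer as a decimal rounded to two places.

0.56

M: fault, frames [M]
T: fault, frames [M, T]
R: fault, frames [M, T, R]
U: fault, evict M, frames [T, R, U]
K: fault, evict T, frames [R, U, K]
U: hit
K: hit
T: fault, evict R, frames [U, K, T]
R: fault, evict U, frames [K, T, R]
M: fault, evict K, frames [T, R, M]
T: hit
M: hit
T: hit
R: hit
M: hit
T: hit
M: hit
R: hit
Hits: 10 of 18 references → 10/18 = 0.5556.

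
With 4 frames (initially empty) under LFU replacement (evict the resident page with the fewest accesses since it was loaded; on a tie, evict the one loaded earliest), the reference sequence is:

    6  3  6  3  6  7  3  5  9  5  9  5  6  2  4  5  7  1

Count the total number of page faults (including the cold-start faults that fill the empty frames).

9

6 -> fault, frames {6}
3 -> fault, frames {6,3}
6 -> hit
3 -> hit
6 -> hit
7 -> fault, frames {6,3,7}
3 -> hit
5 -> fault, frames {6,3,7,5}
9 -> fault, evict 7, frames {6,3,5,9}
5 -> hit
9 -> hit
5 -> hit
6 -> hit
2 -> fault, evict 9, frames {6,3,5,2}
4 -> fault, evict 2, frames {6,3,5,4}
5 -> hit
7 -> fault, evict 4, frames {6,3,5,7}
1 -> fault, evict 7, frames {6,3,5,1}
Page faults: 9.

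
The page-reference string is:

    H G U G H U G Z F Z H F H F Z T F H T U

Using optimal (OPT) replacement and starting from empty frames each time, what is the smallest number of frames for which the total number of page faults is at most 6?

4

f=1: 20 faults
f=2: 12 faults
f=3: 7 faults
f=4: 6 faults
f=5: 6 faults
f=6: 6 faults
Smallest f with faults ≤ 6 is 4.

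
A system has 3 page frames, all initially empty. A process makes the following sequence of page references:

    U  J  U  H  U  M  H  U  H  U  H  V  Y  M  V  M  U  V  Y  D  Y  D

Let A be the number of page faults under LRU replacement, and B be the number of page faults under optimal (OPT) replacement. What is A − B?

Under LRU: F F . F . F . . . . . F F F . . F . F F . . → 10 faults.
Under OPT: F F . F . F . . . . . F F . . . F . . F . . → 8 faults.
A − B = 10 − 8 = 2.

2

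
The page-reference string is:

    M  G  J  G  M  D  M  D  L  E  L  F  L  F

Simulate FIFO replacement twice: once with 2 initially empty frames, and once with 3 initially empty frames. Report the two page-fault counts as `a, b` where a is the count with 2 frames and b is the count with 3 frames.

2 frames: F F F . F F . . F F . F F . → 9 faults.
3 frames: F F F . . F F . F F . F . . → 8 faults.
8 < 9: adding a frame reduced faults, as is typical.

9, 8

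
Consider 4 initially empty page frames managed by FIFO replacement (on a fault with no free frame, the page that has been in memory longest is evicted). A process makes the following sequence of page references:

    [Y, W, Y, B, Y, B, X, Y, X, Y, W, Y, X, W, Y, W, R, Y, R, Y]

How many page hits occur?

Y: fault, frames (Y)
W: fault, frames (Y W)
Y: hit
B: fault, frames (Y W B)
Y: hit
B: hit
X: fault, frames (Y W B X)
Y: hit
X: hit
Y: hit
W: hit
Y: hit
X: hit
W: hit
Y: hit
W: hit
R: fault, evict Y, frames (W B X R)
Y: fault, evict W, frames (B X R Y)
R: hit
Y: hit
Hits: 14.

14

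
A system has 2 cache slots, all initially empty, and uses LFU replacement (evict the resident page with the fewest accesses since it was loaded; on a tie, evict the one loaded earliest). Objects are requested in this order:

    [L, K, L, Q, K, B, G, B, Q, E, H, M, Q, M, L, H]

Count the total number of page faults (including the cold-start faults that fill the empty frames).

14

L: miss, frames [L]
K: miss, frames [L, K]
L: hit
Q: miss, evict K, frames [L, Q]
K: miss, evict Q, frames [L, K]
B: miss, evict K, frames [L, B]
G: miss, evict B, frames [L, G]
B: miss, evict G, frames [L, B]
Q: miss, evict B, frames [L, Q]
E: miss, evict Q, frames [L, E]
H: miss, evict E, frames [L, H]
M: miss, evict H, frames [L, M]
Q: miss, evict M, frames [L, Q]
M: miss, evict Q, frames [L, M]
L: hit
H: miss, evict M, frames [L, H]
Page faults: 14.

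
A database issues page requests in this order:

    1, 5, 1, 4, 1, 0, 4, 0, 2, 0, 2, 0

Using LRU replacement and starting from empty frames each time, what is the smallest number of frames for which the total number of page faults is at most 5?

f=1: 12 faults
f=2: 6 faults
f=3: 5 faults
f=4: 5 faults
f=5: 5 faults
Smallest f with faults ≤ 5 is 3.

3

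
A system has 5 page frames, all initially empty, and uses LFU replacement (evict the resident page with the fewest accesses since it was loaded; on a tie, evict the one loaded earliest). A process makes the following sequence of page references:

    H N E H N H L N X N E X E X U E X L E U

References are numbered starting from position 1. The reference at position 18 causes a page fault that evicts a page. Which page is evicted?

pos 1: H: miss, frames {H}
pos 2: N: miss, frames {H,N}
pos 3: E: miss, frames {H,N,E}
pos 4: H: hit
pos 5: N: hit
pos 6: H: hit
pos 7: L: miss, frames {H,N,E,L}
pos 8: N: hit
pos 9: X: miss, frames {H,N,E,L,X}
pos 10: N: hit
pos 11: E: hit
pos 12: X: hit
pos 13: E: hit
pos 14: X: hit
pos 15: U: miss, evict L, frames {H,N,E,X,U}
pos 16: E: hit
pos 17: X: hit
pos 18: L: miss, evict U, frames {H,N,E,X,L}
At position 18, page U is evicted.

U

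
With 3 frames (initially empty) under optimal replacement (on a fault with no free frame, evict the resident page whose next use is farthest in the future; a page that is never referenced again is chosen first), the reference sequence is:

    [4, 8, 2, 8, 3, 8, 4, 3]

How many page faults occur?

4

4: fault, frames [4]
8: fault, frames [4, 8]
2: fault, frames [4, 8, 2]
8: hit
3: fault, evict 2, frames [4, 8, 3]
8: hit
4: hit
3: hit
Page faults: 4.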